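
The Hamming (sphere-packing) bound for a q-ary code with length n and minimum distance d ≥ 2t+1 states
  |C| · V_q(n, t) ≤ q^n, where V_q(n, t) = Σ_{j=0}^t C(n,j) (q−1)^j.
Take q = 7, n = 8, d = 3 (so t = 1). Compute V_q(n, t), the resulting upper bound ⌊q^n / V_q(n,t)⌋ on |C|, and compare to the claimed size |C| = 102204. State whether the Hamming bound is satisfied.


V_q(n, t) = 49, q^n = 5764801, Hamming bound = 117649, |C| = 102204 ≤ bound (satisfied).

Step 1: Compute V_q(n, t) = Σ_{j=0}^1 C(n, j) (q−1)^j.
  j = 0: C(8,0)·(6)^0 = 1·1 = 1.
  j = 1: C(8,1)·(6)^1 = 8·6 = 48.
  V_q(n, t) = 1 + 48 = 49.
Step 2: q^n = 7^8 = 5764801.
Step 3: Hamming bound ⌊q^n / V_q(n,t)⌋ = ⌊5764801/49⌋ = 117649.
Step 4: Compare |C| = 102204 to 117649: satisfied.
The claimed |C| lies below the Hamming bound.


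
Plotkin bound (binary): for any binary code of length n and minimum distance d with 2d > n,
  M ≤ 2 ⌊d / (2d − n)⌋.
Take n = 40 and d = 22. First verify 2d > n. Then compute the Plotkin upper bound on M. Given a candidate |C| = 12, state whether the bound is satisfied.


Plotkin bound M ≤ 10; given |C| = 12 > bound (violated).

Check applicability: 2d = 44, n = 40.
2d − n = 4 > 0, so Plotkin applies.
Compute d/(2d−n) = 22/4 ≈ 5.5000.
⌊d/(2d−n)⌋ = 5.
Plotkin bound: M ≤ 2·5 = 10.
Given |C| = 12, check: VIOLATED.
This |C| is above the Plotkin bound, so no binary code with n = 40, d = 22 and 12 codewords exists.


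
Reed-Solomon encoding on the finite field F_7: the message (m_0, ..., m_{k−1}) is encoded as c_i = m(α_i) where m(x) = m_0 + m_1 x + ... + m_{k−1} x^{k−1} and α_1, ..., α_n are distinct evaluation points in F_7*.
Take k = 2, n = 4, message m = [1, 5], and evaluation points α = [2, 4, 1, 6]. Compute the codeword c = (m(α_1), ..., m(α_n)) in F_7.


c = [4, 0, 6, 3]

Message polynomial: m(x) = 1 + 5·x (mod 7).
For each evaluation point α_i, compute m(α_i) mod 7:
  α_1 = 2: Horner steps 5 → 4, so m(2) = 4.
  α_2 = 4: Horner steps 5 → 0, so m(4) = 0.
  α_3 = 1: Horner steps 5 → 6, so m(1) = 6.
  α_4 = 6: Horner steps 5 → 3, so m(6) = 3.
Codeword c = [4, 0, 6, 3] ∈ F_7^4.


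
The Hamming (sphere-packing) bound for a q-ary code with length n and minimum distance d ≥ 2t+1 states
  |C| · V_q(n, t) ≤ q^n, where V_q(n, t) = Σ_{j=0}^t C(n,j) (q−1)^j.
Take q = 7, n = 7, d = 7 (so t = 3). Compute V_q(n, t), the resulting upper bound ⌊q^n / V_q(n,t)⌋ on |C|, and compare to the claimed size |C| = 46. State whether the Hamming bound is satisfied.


V_q(n, t) = 8359, q^n = 823543, Hamming bound = 98, |C| = 46 ≤ bound (satisfied).

Step 1: Compute V_q(n, t) = Σ_{j=0}^3 C(n, j) (q−1)^j.
  j = 0: C(7,0)·(6)^0 = 1·1 = 1.
  j = 1: C(7,1)·(6)^1 = 7·6 = 42.
  j = 2: C(7,2)·(6)^2 = 21·36 = 756.
  j = 3: C(7,3)·(6)^3 = 35·216 = 7560.
  V_q(n, t) = 1 + 42 + 756 + 7560 = 8359.
Step 2: q^n = 7^7 = 823543.
Step 3: Hamming bound ⌊q^n / V_q(n,t)⌋ = ⌊823543/8359⌋ = 98.
Step 4: Compare |C| = 46 to 98: satisfied.
The claimed |C| lies below the Hamming bound.


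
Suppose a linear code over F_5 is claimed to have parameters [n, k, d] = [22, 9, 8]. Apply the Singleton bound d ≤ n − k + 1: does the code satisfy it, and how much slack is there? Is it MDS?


Singleton RHS = n − k + 1 = 14, slack = 6, bound satisfied, not MDS.

Singleton bound: d ≤ n − k + 1.
Here n = 22, k = 9, so n − k + 1 = 14.
Given d = 8, check d ≤ 14: YES.
Slack = (n − k + 1) − d = 6.
The code is NOT MDS (slack = 6 > 0).
Description: the claimed parameters are [22, 9, 8]_5; such a code would be non-MDS.


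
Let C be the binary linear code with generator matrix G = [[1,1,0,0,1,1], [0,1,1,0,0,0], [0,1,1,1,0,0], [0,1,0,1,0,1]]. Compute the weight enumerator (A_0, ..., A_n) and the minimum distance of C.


Weight distribution: A_0 = 1, A_1 = 1, A_2 = 4, A_3 = 4, A_4 = 3, A_5 = 3. Minimum distance d = 1.

Enumerate all 2^4 = 16 messages m ∈ F_2^4.
For each, compute codeword c = mG in F_2^6, then tally its weight.
  m = 0000 → c = 000000, weight = 0.
  m = 1000 → c = 110011, weight = 4.
  m = 0100 → c = 011000, weight = 2.
  m = 1100 → c = 101011, weight = 4.
  m = 0010 → c = 011100, weight = 3.
  m = 1010 → c = 101111, weight = 5.
  m = 0110 → c = 000100, weight = 1.
  m = 1110 → c = 110111, weight = 5.
  m = 0001 → c = 010101, weight = 3.
  m = 1001 → c = 100110, weight = 3.
  m = 0101 → c = 001101, weight = 3.
  m = 1101 → c = 111110, weight = 5.
  m = 0011 → c = 001001, weight = 2.
  m = 1011 → c = 111010, weight = 4.
  m = 0111 → c = 010001, weight = 2.
  m = 1111 → c = 100010, weight = 2.
Tally weights:
  weight 0: 1 codewords.
  weight 1: 1 codewords.
  weight 2: 4 codewords.
  weight 3: 4 codewords.
  weight 4: 3 codewords.
  weight 5: 3 codewords.
Minimum distance d = smallest w > 0 with A_w > 0 = 1.
Sanity: Σ A_w = 16 = 2^4 = 16 ✓.


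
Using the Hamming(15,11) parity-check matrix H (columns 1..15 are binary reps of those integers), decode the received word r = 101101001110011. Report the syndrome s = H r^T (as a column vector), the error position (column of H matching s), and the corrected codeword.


s = (1, 0, 0, 1)^T, error position = 9, corrected codeword c = 101101000110011

Compute s = H r^T mod 2 one row at a time:
  s_1 = 0 + 1 + 1 + 1 + 0 + 0 + 1 + 1 = 5 ≡ 1 (mod 2).
  s_2 = 1 + 0 + 1 + 0 + 0 + 0 + 1 + 1 = 4 ≡ 0 (mod 2).
  s_3 = 0 + 1 + 1 + 0 + 1 + 1 + 1 + 1 = 6 ≡ 0 (mod 2).
  s_4 = 1 + 1 + 0 + 0 + 1 + 1 + 0 + 1 = 5 ≡ 1 (mod 2).
s = (1, 0, 0, 1)^T — this equals column 9 of H (binary 1001), so error is at position 9.
Correct: flip bit 9 of r = 101101001110011 to get c = 101101000110011.


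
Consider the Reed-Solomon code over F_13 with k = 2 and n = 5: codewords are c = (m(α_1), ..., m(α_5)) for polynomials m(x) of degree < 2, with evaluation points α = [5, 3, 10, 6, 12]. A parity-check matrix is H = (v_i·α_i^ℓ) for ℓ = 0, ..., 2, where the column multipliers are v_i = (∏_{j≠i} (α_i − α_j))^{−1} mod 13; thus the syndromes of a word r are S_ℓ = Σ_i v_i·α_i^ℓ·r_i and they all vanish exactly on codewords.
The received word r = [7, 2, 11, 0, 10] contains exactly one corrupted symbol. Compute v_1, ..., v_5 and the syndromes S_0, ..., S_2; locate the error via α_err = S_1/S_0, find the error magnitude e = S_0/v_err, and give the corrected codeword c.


S = (7, 8, 11), error at position 2, error magnitude e = 7, c = [7, 8, 11, 0, 10].

Step 1: column multipliers v_i = (∏_{j≠i}(α_i − α_j))^{−1} mod 13.
  i = 1 (α = 5): (5−3)(5−10)(5−6)(5−12) = 2·(−5)·(−1)·(−7) = −70 ≡ 8, so v_1 = 8^{−1} = 5 (mod 13).
  i = 2 (α = 3): (3−5)(3−10)(3−6)(3−12) = (−2)·(−7)·(−3)·(−9) = 378 ≡ 1, so v_2 = 1^{−1} = 1 (mod 13).
  i = 3 (α = 10): (10−5)(10−3)(10−6)(10−12) = 5·7·4·(−2) = −280 ≡ 6, so v_3 = 6^{−1} = 11 (mod 13).
  i = 4 (α = 6): (6−5)(6−3)(6−10)(6−12) = 1·3·(−4)·(−6) = 72 ≡ 7, so v_4 = 7^{−1} = 2 (mod 13).
  i = 5 (α = 12): (12−5)(12−3)(12−10)(12−6) = 7·9·2·6 = 756 ≡ 2, so v_5 = 2^{−1} = 7 (mod 13).
  v = [5, 1, 11, 2, 7].
Step 2: syndromes of r = [7, 2, 11, 0, 10] (all sums mod 13).
  S_0 = Σ v_i r_i = 5·7 + 1·2 + 11·11 + 2·0 + 7·10 = 228 ≡ 7.
  S_1 = Σ v_i α_i r_i = 5·5·7 + 1·3·2 + 11·10·11 + 2·6·0 + 7·12·10 = 2231 ≡ 8.
  α_i^2 mod 13 = [12, 9, 9, 10, 1].
  S_2 = Σ v_i α_i^2 r_i = 5·12·7 + 1·9·2 + 11·9·11 + 2·10·0 + 7·1·10 = 1597 ≡ 11.
  S = (7, 8, 11) ≠ 0, so r is not a codeword (an error is present).
Step 3: locate the error. For a single error e at position i, S_ℓ = v_i·e·α_i^ℓ, so α_err = S_1/S_0.
  S_0^{−1} = 7^{−1} = 2 (mod 13), so α_err = 8·2 = 16 ≡ 3 = α_2. Error position i = 2.
  Consistency check: S_2/S_1 = 11·5 = 55 ≡ 3 = α_err ✓ (single-error assumption holds).
Step 4: error magnitude e = S_0/v_2 = S_0·∏_{j≠2}(α_2 − α_j) = 7·1 = 7 ≡ 7 (mod 13).
Step 5: correct position 2: c_2 = r_2 − e = 2 − 7 ≡ 8 (mod 13). Hence c = [7, 8, 11, 0, 10].
  Check: interpolating c through the α_i gives m(x) = 3 + 6·x (degree < 2) with m(α_i) = c_i for every i, so c is indeed a codeword.


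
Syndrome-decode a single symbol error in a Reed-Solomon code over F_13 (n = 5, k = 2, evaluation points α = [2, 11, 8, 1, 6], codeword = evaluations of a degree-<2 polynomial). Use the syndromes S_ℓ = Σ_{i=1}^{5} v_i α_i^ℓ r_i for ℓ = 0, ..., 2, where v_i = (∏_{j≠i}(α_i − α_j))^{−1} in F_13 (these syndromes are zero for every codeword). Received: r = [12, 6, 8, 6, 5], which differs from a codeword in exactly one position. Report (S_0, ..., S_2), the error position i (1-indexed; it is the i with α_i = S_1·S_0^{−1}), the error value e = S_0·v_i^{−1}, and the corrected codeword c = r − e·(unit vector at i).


S = (11, 11, 11), error at position 4, error magnitude e = 2, c = [12, 6, 8, 4, 5].

Step 1: column multipliers v_i = (∏_{j≠i}(α_i − α_j))^{−1} mod 13.
  i = 1 (α = 2): (2−11)(2−8)(2−1)(2−6) = (−9)·(−6)·1·(−4) = −216 ≡ 5, so v_1 = 5^{−1} = 8 (mod 13).
  i = 2 (α = 11): (11−2)(11−8)(11−1)(11−6) = 9·3·10·5 = 1350 ≡ 11, so v_2 = 11^{−1} = 6 (mod 13).
  i = 3 (α = 8): (8−2)(8−11)(8−1)(8−6) = 6·(−3)·7·2 = −252 ≡ 8, so v_3 = 8^{−1} = 5 (mod 13).
  i = 4 (α = 1): (1−2)(1−11)(1−8)(1−6) = (−1)·(−10)·(−7)·(−5) = 350 ≡ 12, so v_4 = 12^{−1} = 12 (mod 13).
  i = 5 (α = 6): (6−2)(6−11)(6−8)(6−1) = 4·(−5)·(−2)·5 = 200 ≡ 5, so v_5 = 5^{−1} = 8 (mod 13).
  v = [8, 6, 5, 12, 8].
Step 2: syndromes of r = [12, 6, 8, 6, 5] (all sums mod 13).
  S_0 = Σ v_i r_i = 8·12 + 6·6 + 5·8 + 12·6 + 8·5 = 284 ≡ 11.
  S_1 = Σ v_i α_i r_i = 8·2·12 + 6·11·6 + 5·8·8 + 12·1·6 + 8·6·5 = 1220 ≡ 11.
  α_i^2 mod 13 = [4, 4, 12, 1, 10].
  S_2 = Σ v_i α_i^2 r_i = 8·4·12 + 6·4·6 + 5·12·8 + 12·1·6 + 8·10·5 = 1480 ≡ 11.
  S = (11, 11, 11) ≠ 0, so r is not a codeword (an error is present).
Step 3: locate the error. For a single error e at position i, S_ℓ = v_i·e·α_i^ℓ, so α_err = S_1/S_0.
  S_0^{−1} = 11^{−1} = 6 (mod 13), so α_err = 11·6 = 66 ≡ 1 = α_4. Error position i = 4.
  Consistency check: S_2/S_1 = 11·6 = 66 ≡ 1 = α_err ✓ (single-error assumption holds).
Step 4: error magnitude e = S_0/v_4 = S_0·∏_{j≠4}(α_4 − α_j) = 11·12 = 132 ≡ 2 (mod 13).
Step 5: correct position 4: c_4 = r_4 − e = 6 − 2 ≡ 4 (mod 13). Hence c = [12, 6, 8, 4, 5].
  Check: interpolating c through the α_i gives m(x) = 9 + 8·x (degree < 2) with m(α_i) = c_i for every i, so c is indeed a codeword.


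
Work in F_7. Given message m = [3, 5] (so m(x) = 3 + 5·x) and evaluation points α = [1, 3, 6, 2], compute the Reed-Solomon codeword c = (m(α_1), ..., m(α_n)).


c = [1, 4, 5, 6]

Message polynomial: m(x) = 3 + 5·x (mod 7).
For each evaluation point α_i, compute m(α_i) mod 7:
  α_1 = 1: Horner steps 5 → 1, so m(1) = 1.
  α_2 = 3: Horner steps 5 → 4, so m(3) = 4.
  α_3 = 6: Horner steps 5 → 5, so m(6) = 5.
  α_4 = 2: Horner steps 5 → 6, so m(2) = 6.
Codeword c = [1, 4, 5, 6] ∈ F_7^4.


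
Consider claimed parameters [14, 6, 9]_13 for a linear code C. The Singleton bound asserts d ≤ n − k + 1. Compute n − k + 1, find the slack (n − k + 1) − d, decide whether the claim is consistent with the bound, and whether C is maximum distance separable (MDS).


Singleton RHS = n − k + 1 = 9, slack = 0, bound satisfied, MDS.

Singleton bound: d ≤ n − k + 1.
Here n = 14, k = 6, so n − k + 1 = 9.
Given d = 9, check d ≤ 9: YES.
Slack = (n − k + 1) − d = 0.
The code is MDS (slack = 0).
Description: the claimed parameters are [14, 6, 9]_13; such a code would be MDS (meets Singleton bound).


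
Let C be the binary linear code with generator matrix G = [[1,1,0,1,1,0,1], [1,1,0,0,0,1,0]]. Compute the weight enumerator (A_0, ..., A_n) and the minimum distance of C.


Weight distribution: A_0 = 1, A_3 = 1, A_4 = 1, A_5 = 1. Minimum distance d = 3.

Enumerate all 2^2 = 4 messages m ∈ F_2^2.
For each, compute codeword c = mG in F_2^7, then tally its weight.
  m = 00 → c = 0000000, weight = 0.
  m = 10 → c = 1101101, weight = 5.
  m = 01 → c = 1100010, weight = 3.
  m = 11 → c = 0001111, weight = 4.
Tally weights:
  weight 0: 1 codewords.
  weight 3: 1 codewords.
  weight 4: 1 codewords.
  weight 5: 1 codewords.
Minimum distance d = smallest w > 0 with A_w > 0 = 3.
Sanity: Σ A_w = 4 = 2^2 = 4 ✓.


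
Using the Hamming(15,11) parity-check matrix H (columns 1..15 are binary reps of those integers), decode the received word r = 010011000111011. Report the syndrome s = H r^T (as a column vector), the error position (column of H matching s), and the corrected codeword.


s = (1, 1, 0, 1)^T, error position = 13, corrected codeword c = 010011000111111

Compute s = H r^T mod 2 one row at a time:
  s_1 = 0 + 0 + 1 + 1 + 1 + 0 + 1 + 1 = 5 ≡ 1 (mod 2).
  s_2 = 0 + 1 + 1 + 0 + 1 + 0 + 1 + 1 = 5 ≡ 1 (mod 2).
  s_3 = 1 + 0 + 1 + 0 + 1 + 1 + 1 + 1 = 6 ≡ 0 (mod 2).
  s_4 = 0 + 0 + 1 + 0 + 0 + 1 + 0 + 1 = 3 ≡ 1 (mod 2).
s = (1, 1, 0, 1)^T — this equals column 13 of H (binary 1101), so error is at position 13.
Correct: flip bit 13 of r = 010011000111011 to get c = 010011000111111.


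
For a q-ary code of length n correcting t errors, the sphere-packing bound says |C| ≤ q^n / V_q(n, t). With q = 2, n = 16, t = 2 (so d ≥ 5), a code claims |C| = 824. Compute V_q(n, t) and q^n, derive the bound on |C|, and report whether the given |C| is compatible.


V_q(n, t) = 137, q^n = 65536, Hamming bound = 478, |C| = 824 > bound (violated).

Step 1: Compute V_q(n, t) = Σ_{j=0}^2 C(n, j) (q−1)^j.
  j = 0: C(16,0)·(1)^0 = 1·1 = 1.
  j = 1: C(16,1)·(1)^1 = 16·1 = 16.
  j = 2: C(16,2)·(1)^2 = 120·1 = 120.
  V_q(n, t) = 1 + 16 + 120 = 137.
Step 2: q^n = 2^16 = 65536.
Step 3: Hamming bound ⌊q^n / V_q(n,t)⌋ = ⌊65536/137⌋ = 478.
Step 4: Compare |C| = 824 to 478: violated.
The claimed |C| lies above the Hamming bound, so no 2-ary code of length 16 with d ≥ 5 can have 824 codewords.


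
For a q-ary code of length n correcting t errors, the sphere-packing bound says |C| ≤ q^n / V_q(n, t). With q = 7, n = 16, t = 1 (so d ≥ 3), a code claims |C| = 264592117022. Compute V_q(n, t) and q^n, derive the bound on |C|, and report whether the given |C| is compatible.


V_q(n, t) = 97, q^n = 33232930569601, Hamming bound = 342607531645, |C| = 264592117022 ≤ bound (satisfied).

Step 1: Compute V_q(n, t) = Σ_{j=0}^1 C(n, j) (q−1)^j.
  j = 0: C(16,0)·(6)^0 = 1·1 = 1.
  j = 1: C(16,1)·(6)^1 = 16·6 = 96.
  V_q(n, t) = 1 + 96 = 97.
Step 2: q^n = 7^16 = 33232930569601.
Step 3: Hamming bound ⌊q^n / V_q(n,t)⌋ = ⌊33232930569601/97⌋ = 342607531645.
Step 4: Compare |C| = 264592117022 to 342607531645: satisfied.
The claimed |C| lies below the Hamming bound.


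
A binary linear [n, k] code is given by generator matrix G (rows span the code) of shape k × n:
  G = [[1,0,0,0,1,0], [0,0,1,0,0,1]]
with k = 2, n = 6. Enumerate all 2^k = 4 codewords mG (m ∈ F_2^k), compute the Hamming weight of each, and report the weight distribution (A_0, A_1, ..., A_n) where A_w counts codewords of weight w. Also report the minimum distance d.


Weight distribution: A_0 = 1, A_2 = 2, A_4 = 1. Minimum distance d = 2.

Enumerate all 2^2 = 4 messages m ∈ F_2^2.
For each, compute codeword c = mG in F_2^6, then tally its weight.
  m = 00 → c = 000000, weight = 0.
  m = 10 → c = 100010, weight = 2.
  m = 01 → c = 001001, weight = 2.
  m = 11 → c = 101011, weight = 4.
Tally weights:
  weight 0: 1 codewords.
  weight 2: 2 codewords.
  weight 4: 1 codewords.
Minimum distance d = smallest w > 0 with A_w > 0 = 2.
Sanity: Σ A_w = 4 = 2^2 = 4 ✓.


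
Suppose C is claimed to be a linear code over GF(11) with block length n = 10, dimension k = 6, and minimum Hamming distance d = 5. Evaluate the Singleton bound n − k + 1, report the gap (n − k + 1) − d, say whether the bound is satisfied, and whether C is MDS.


Singleton RHS = n − k + 1 = 5, slack = 0, bound satisfied, MDS.

Singleton bound: d ≤ n − k + 1.
Here n = 10, k = 6, so n − k + 1 = 5.
Given d = 5, check d ≤ 5: YES.
Slack = (n − k + 1) − d = 0.
The code is MDS (slack = 0).
Description: the claimed parameters are [10, 6, 5]_11; such a code would be MDS (meets Singleton bound).


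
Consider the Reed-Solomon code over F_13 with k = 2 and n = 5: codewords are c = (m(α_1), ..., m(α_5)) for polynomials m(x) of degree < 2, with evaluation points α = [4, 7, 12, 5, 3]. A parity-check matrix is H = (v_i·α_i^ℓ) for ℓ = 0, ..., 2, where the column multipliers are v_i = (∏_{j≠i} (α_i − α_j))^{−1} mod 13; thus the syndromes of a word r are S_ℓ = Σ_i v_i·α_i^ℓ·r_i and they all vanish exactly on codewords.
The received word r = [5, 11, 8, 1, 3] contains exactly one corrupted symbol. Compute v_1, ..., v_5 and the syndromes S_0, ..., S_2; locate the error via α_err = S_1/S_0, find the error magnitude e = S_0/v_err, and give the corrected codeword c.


S = (10, 11, 3), error at position 4, error magnitude e = 7, c = [5, 11, 8, 7, 3].

Step 1: column multipliers v_i = (∏_{j≠i}(α_i − α_j))^{−1} mod 13.
  i = 1 (α = 4): (4−7)(4−12)(4−5)(4−3) = (−3)·(−8)·(−1)·1 = −24 ≡ 2, so v_1 = 2^{−1} = 7 (mod 13).
  i = 2 (α = 7): (7−4)(7−12)(7−5)(7−3) = 3·(−5)·2·4 = −120 ≡ 10, so v_2 = 10^{−1} = 4 (mod 13).
  i = 3 (α = 12): (12−4)(12−7)(12−5)(12−3) = 8·5·7·9 = 2520 ≡ 11, so v_3 = 11^{−1} = 6 (mod 13).
  i = 4 (α = 5): (5−4)(5−7)(5−12)(5−3) = 1·(−2)·(−7)·2 = 28 ≡ 2, so v_4 = 2^{−1} = 7 (mod 13).
  i = 5 (α = 3): (3−4)(3−7)(3−12)(3−5) = (−1)·(−4)·(−9)·(−2) = 72 ≡ 7, so v_5 = 7^{−1} = 2 (mod 13).
  v = [7, 4, 6, 7, 2].
Step 2: syndromes of r = [5, 11, 8, 1, 3] (all sums mod 13).
  S_0 = Σ v_i r_i = 7·5 + 4·11 + 6·8 + 7·1 + 2·3 = 140 ≡ 10.
  S_1 = Σ v_i α_i r_i = 7·4·5 + 4·7·11 + 6·12·8 + 7·5·1 + 2·3·3 = 1077 ≡ 11.
  α_i^2 mod 13 = [3, 10, 1, 12, 9].
  S_2 = Σ v_i α_i^2 r_i = 7·3·5 + 4·10·11 + 6·1·8 + 7·12·1 + 2·9·3 = 731 ≡ 3.
  S = (10, 11, 3) ≠ 0, so r is not a codeword (an error is present).
Step 3: locate the error. For a single error e at position i, S_ℓ = v_i·e·α_i^ℓ, so α_err = S_1/S_0.
  S_0^{−1} = 10^{−1} = 4 (mod 13), so α_err = 11·4 = 44 ≡ 5 = α_4. Error position i = 4.
  Consistency check: S_2/S_1 = 3·6 = 18 ≡ 5 = α_err ✓ (single-error assumption holds).
Step 4: error magnitude e = S_0/v_4 = S_0·∏_{j≠4}(α_4 − α_j) = 10·2 = 20 ≡ 7 (mod 13).
Step 5: correct position 4: c_4 = r_4 − e = 1 − 7 ≡ 7 (mod 13). Hence c = [5, 11, 8, 7, 3].
  Check: interpolating c through the α_i gives m(x) = 10 + 2·x (degree < 2) with m(α_i) = c_i for every i, so c is indeed a codeword.


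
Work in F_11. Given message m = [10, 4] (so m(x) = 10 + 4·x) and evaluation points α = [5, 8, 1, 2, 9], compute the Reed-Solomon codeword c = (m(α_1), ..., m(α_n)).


c = [8, 9, 3, 7, 2]

Message polynomial: m(x) = 10 + 4·x (mod 11).
For each evaluation point α_i, compute m(α_i) mod 11:
  α_1 = 5: Horner steps 4 → 8, so m(5) = 8.
  α_2 = 8: Horner steps 4 → 9, so m(8) = 9.
  α_3 = 1: Horner steps 4 → 3, so m(1) = 3.
  α_4 = 2: Horner steps 4 → 7, so m(2) = 7.
  α_5 = 9: Horner steps 4 → 2, so m(9) = 2.
Codeword c = [8, 9, 3, 7, 2] ∈ F_11^5.


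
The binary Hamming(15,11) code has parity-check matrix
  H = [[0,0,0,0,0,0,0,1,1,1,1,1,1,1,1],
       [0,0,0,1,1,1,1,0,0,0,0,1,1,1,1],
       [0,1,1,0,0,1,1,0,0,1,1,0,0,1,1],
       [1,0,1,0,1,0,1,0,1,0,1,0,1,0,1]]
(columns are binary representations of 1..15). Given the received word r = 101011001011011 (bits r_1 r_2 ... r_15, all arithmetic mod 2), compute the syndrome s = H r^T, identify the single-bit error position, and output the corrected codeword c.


s = (1, 1, 1, 0)^T, error position = 14, corrected codeword c = 101011001011001

Compute s = H r^T mod 2 one row at a time:
  s_1 = 0 + 1 + 0 + 1 + 1 + 0 + 1 + 1 = 5 ≡ 1 (mod 2).
  s_2 = 0 + 1 + 1 + 0 + 1 + 0 + 1 + 1 = 5 ≡ 1 (mod 2).
  s_3 = 0 + 1 + 1 + 0 + 0 + 1 + 1 + 1 = 5 ≡ 1 (mod 2).
  s_4 = 1 + 1 + 1 + 0 + 1 + 1 + 0 + 1 = 6 ≡ 0 (mod 2).
s = (1, 1, 1, 0)^T — this equals column 14 of H (binary 1110), so error is at position 14.
Correct: flip bit 14 of r = 101011001011011 to get c = 101011001011001.


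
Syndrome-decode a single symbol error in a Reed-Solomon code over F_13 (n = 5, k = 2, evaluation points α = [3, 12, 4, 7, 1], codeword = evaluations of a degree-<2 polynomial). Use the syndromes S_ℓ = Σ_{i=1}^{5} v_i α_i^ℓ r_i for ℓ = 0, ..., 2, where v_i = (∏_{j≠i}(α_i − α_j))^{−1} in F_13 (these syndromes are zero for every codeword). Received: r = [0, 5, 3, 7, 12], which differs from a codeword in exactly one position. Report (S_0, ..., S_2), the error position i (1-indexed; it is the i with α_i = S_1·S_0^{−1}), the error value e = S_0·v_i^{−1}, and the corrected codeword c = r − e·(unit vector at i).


S = (12, 10, 4), error at position 1, error magnitude e = 7, c = [6, 5, 3, 7, 12].

Step 1: column multipliers v_i = (∏_{j≠i}(α_i − α_j))^{−1} mod 13.
  i = 1 (α = 3): (3−12)(3−4)(3−7)(3−1) = (−9)·(−1)·(−4)·2 = −72 ≡ 6, so v_1 = 6^{−1} = 11 (mod 13).
  i = 2 (α = 12): (12−3)(12−4)(12−7)(12−1) = 9·8·5·11 = 3960 ≡ 8, so v_2 = 8^{−1} = 5 (mod 13).
  i = 3 (α = 4): (4−3)(4−12)(4−7)(4−1) = 1·(−8)·(−3)·3 = 72 ≡ 7, so v_3 = 7^{−1} = 2 (mod 13).
  i = 4 (α = 7): (7−3)(7−12)(7−4)(7−1) = 4·(−5)·3·6 = −360 ≡ 4, so v_4 = 4^{−1} = 10 (mod 13).
  i = 5 (α = 1): (1−3)(1−12)(1−4)(1−7) = (−2)·(−11)·(−3)·(−6) = 396 ≡ 6, so v_5 = 6^{−1} = 11 (mod 13).
  v = [11, 5, 2, 10, 11].
Step 2: syndromes of r = [0, 5, 3, 7, 12] (all sums mod 13).
  S_0 = Σ v_i r_i = 11·0 + 5·5 + 2·3 + 10·7 + 11·12 = 233 ≡ 12.
  S_1 = Σ v_i α_i r_i = 11·3·0 + 5·12·5 + 2·4·3 + 10·7·7 + 11·1·12 = 946 ≡ 10.
  α_i^2 mod 13 = [9, 1, 3, 10, 1].
  S_2 = Σ v_i α_i^2 r_i = 11·9·0 + 5·1·5 + 2·3·3 + 10·10·7 + 11·1·12 = 875 ≡ 4.
  S = (12, 10, 4) ≠ 0, so r is not a codeword (an error is present).
Step 3: locate the error. For a single error e at position i, S_ℓ = v_i·e·α_i^ℓ, so α_err = S_1/S_0.
  S_0^{−1} = 12^{−1} = 12 (mod 13), so α_err = 10·12 = 120 ≡ 3 = α_1. Error position i = 1.
  Consistency check: S_2/S_1 = 4·4 = 16 ≡ 3 = α_err ✓ (single-error assumption holds).
Step 4: error magnitude e = S_0/v_1 = S_0·∏_{j≠1}(α_1 − α_j) = 12·6 = 72 ≡ 7 (mod 13).
Step 5: correct position 1: c_1 = r_1 − e = 0 − 7 ≡ 6 (mod 13). Hence c = [6, 5, 3, 7, 12].
  Check: interpolating c through the α_i gives m(x) = 2 + 10·x (degree < 2) with m(α_i) = c_i for every i, so c is indeed a codeword.


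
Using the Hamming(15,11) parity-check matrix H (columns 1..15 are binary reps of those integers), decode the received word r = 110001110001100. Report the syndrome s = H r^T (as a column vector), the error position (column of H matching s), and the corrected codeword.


s = (1, 0, 1, 1)^T, error position = 11, corrected codeword c = 110001110011100

Compute s = H r^T mod 2 one row at a time:
  s_1 = 1 + 0 + 0 + 0 + 1 + 1 + 0 + 0 = 3 ≡ 1 (mod 2).
  s_2 = 0 + 0 + 1 + 1 + 1 + 1 + 0 + 0 = 4 ≡ 0 (mod 2).
  s_3 = 1 + 0 + 1 + 1 + 0 + 0 + 0 + 0 = 3 ≡ 1 (mod 2).
  s_4 = 1 + 0 + 0 + 1 + 0 + 0 + 1 + 0 = 3 ≡ 1 (mod 2).
s = (1, 0, 1, 1)^T — this equals column 11 of H (binary 1011), so error is at position 11.
Correct: flip bit 11 of r = 110001110001100 to get c = 110001110011100.


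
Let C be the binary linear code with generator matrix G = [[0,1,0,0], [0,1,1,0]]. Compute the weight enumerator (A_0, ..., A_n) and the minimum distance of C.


Weight distribution: A_0 = 1, A_1 = 2, A_2 = 1. Minimum distance d = 1.

Enumerate all 2^2 = 4 messages m ∈ F_2^2.
For each, compute codeword c = mG in F_2^4, then tally its weight.
  m = 00 → c = 0000, weight = 0.
  m = 10 → c = 0100, weight = 1.
  m = 01 → c = 0110, weight = 2.
  m = 11 → c = 0010, weight = 1.
Tally weights:
  weight 0: 1 codewords.
  weight 1: 2 codewords.
  weight 2: 1 codewords.
Minimum distance d = smallest w > 0 with A_w > 0 = 1.
Sanity: Σ A_w = 4 = 2^2 = 4 ✓.


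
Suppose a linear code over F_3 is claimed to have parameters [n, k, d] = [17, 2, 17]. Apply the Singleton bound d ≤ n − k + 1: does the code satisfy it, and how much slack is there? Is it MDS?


Singleton RHS = n − k + 1 = 16, slack = -1, bound violated (no such code; not MDS).

Singleton bound: d ≤ n − k + 1.
Here n = 17, k = 2, so n − k + 1 = 16.
Given d = 17, check d ≤ 16: NO.
Slack = (n − k + 1) − d = -1.
The slack is negative: d = 17 exceeds n − k + 1 = 16 by 1, so the Singleton bound is violated and no linear [17, 2, 17]_3 code can exist. In particular it is not MDS (MDS requires d = n − k + 1 exactly).
Description: the claimed parameters are [17, 2, 17]_3; such a code would be impossible (violates the Singleton bound).


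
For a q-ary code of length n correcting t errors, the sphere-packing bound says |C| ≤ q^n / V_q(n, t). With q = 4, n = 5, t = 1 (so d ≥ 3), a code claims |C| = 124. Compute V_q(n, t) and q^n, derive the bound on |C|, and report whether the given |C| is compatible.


V_q(n, t) = 16, q^n = 1024, Hamming bound = 64, |C| = 124 > bound (violated).

Step 1: Compute V_q(n, t) = Σ_{j=0}^1 C(n, j) (q−1)^j.
  j = 0: C(5,0)·(3)^0 = 1·1 = 1.
  j = 1: C(5,1)·(3)^1 = 5·3 = 15.
  V_q(n, t) = 1 + 15 = 16.
Step 2: q^n = 4^5 = 1024.
Step 3: Hamming bound ⌊q^n / V_q(n,t)⌋ = ⌊1024/16⌋ = 64.
Step 4: Compare |C| = 124 to 64: violated.
The claimed |C| lies above the Hamming bound, so no 4-ary code of length 5 with d ≥ 3 can have 124 codewords.


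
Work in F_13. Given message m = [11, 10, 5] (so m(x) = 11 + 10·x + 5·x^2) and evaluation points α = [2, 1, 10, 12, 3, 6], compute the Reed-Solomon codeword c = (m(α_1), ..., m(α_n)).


c = [12, 0, 0, 6, 8, 4]

Message polynomial: m(x) = 11 + 10·x + 5·x^2 (mod 13).
For each evaluation point α_i, compute m(α_i) mod 13:
  α_1 = 2: Horner steps 5 → 7 → 12, so m(2) = 12.
  α_2 = 1: Horner steps 5 → 2 → 0, so m(1) = 0.
  α_3 = 10: Horner steps 5 → 8 → 0, so m(10) = 0.
  α_4 = 12: Horner steps 5 → 5 → 6, so m(12) = 6.
  α_5 = 3: Horner steps 5 → 12 → 8, so m(3) = 8.
  α_6 = 6: Horner steps 5 → 1 → 4, so m(6) = 4.
Codeword c = [12, 0, 0, 6, 8, 4] ∈ F_13^6.


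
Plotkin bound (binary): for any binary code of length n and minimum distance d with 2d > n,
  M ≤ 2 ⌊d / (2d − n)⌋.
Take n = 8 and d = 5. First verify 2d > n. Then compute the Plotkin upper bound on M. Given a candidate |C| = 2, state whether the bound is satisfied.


Plotkin bound M ≤ 4; given |C| = 2 ≤ bound (satisfied).

Check applicability: 2d = 10, n = 8.
2d − n = 2 > 0, so Plotkin applies.
Compute d/(2d−n) = 5/2 ≈ 2.5000.
⌊d/(2d−n)⌋ = 2.
Plotkin bound: M ≤ 2·2 = 4.
Given |C| = 2, check: satisfied.
This |C| is below the Plotkin bound.


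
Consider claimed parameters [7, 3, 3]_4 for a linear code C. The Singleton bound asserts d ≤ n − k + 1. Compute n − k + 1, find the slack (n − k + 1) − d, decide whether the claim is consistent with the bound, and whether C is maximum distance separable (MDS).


Singleton RHS = n − k + 1 = 5, slack = 2, bound satisfied, not MDS.

Singleton bound: d ≤ n − k + 1.
Here n = 7, k = 3, so n − k + 1 = 5.
Given d = 3, check d ≤ 5: YES.
Slack = (n − k + 1) − d = 2.
The code is NOT MDS (slack = 2 > 0).
Description: the claimed parameters are [7, 3, 3]_4; such a code would be non-MDS.


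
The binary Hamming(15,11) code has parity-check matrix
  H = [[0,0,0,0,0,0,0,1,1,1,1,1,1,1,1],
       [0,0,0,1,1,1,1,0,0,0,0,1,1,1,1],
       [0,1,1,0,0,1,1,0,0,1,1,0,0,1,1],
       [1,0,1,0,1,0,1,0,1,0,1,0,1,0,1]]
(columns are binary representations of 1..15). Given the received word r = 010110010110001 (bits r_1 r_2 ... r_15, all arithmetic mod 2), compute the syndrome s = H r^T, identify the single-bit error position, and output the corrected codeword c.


s = (0, 1, 0, 1)^T, error position = 5, corrected codeword c = 010100010110001

Compute s = H r^T mod 2 one row at a time:
  s_1 = 1 + 0 + 1 + 1 + 0 + 0 + 0 + 1 = 4 ≡ 0 (mod 2).
  s_2 = 1 + 1 + 0 + 0 + 0 + 0 + 0 + 1 = 3 ≡ 1 (mod 2).
  s_3 = 1 + 0 + 0 + 0 + 1 + 1 + 0 + 1 = 4 ≡ 0 (mod 2).
  s_4 = 0 + 0 + 1 + 0 + 0 + 1 + 0 + 1 = 3 ≡ 1 (mod 2).
s = (0, 1, 0, 1)^T — this equals column 5 of H (binary 0101), so error is at position 5.
Correct: flip bit 5 of r = 010110010110001 to get c = 010100010110001.


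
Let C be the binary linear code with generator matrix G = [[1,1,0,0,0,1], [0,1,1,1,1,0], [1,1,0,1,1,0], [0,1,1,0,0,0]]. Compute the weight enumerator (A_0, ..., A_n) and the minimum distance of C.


Weight distribution: A_0 = 1, A_1 = 1, A_2 = 4, A_3 = 4, A_4 = 3, A_5 = 3. Minimum distance d = 1.

Enumerate all 2^4 = 16 messages m ∈ F_2^4.
For each, compute codeword c = mG in F_2^6, then tally its weight.
  m = 0000 → c = 000000, weight = 0.
  m = 1000 → c = 110001, weight = 3.
  m = 0100 → c = 011110, weight = 4.
  m = 1100 → c = 101111, weight = 5.
  m = 0010 → c = 110110, weight = 4.
  m = 1010 → c = 000111, weight = 3.
  m = 0110 → c = 101000, weight = 2.
  m = 1110 → c = 011001, weight = 3.
  m = 0001 → c = 011000, weight = 2.
  m = 1001 → c = 101001, weight = 3.
  m = 0101 → c = 000110, weight = 2.
  m = 1101 → c = 110111, weight = 5.
  m = 0011 → c = 101110, weight = 4.
  m = 1011 → c = 011111, weight = 5.
  m = 0111 → c = 110000, weight = 2.
  m = 1111 → c = 000001, weight = 1.
Tally weights:
  weight 0: 1 codewords.
  weight 1: 1 codewords.
  weight 2: 4 codewords.
  weight 3: 4 codewords.
  weight 4: 3 codewords.
  weight 5: 3 codewords.
Minimum distance d = smallest w > 0 with A_w > 0 = 1.
Sanity: Σ A_w = 16 = 2^4 = 16 ✓.


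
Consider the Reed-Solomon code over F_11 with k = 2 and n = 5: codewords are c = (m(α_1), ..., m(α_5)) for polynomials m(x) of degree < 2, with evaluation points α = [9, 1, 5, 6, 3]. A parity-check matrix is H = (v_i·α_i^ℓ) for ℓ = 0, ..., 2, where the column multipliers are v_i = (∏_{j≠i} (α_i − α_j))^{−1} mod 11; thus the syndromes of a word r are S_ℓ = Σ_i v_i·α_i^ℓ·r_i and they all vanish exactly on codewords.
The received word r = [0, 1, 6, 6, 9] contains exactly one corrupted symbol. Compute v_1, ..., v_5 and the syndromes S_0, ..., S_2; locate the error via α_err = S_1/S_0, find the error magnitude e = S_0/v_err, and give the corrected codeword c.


S = (4, 2, 1), error at position 4, error magnitude e = 7, c = [0, 1, 6, 10, 9].

Step 1: column multipliers v_i = (∏_{j≠i}(α_i − α_j))^{−1} mod 11.
  i = 1 (α = 9): (9−1)(9−5)(9−6)(9−3) = 8·4·3·6 = 576 ≡ 4, so v_1 = 4^{−1} = 3 (mod 11).
  i = 2 (α = 1): (1−9)(1−5)(1−6)(1−3) = (−8)·(−4)·(−5)·(−2) = 320 ≡ 1, so v_2 = 1^{−1} = 1 (mod 11).
  i = 3 (α = 5): (5−9)(5−1)(5−6)(5−3) = (−4)·4·(−1)·2 = 32 ≡ 10, so v_3 = 10^{−1} = 10 (mod 11).
  i = 4 (α = 6): (6−9)(6−1)(6−5)(6−3) = (−3)·5·1·3 = −45 ≡ 10, so v_4 = 10^{−1} = 10 (mod 11).
  i = 5 (α = 3): (3−9)(3−1)(3−5)(3−6) = (−6)·2·(−2)·(−3) = −72 ≡ 5, so v_5 = 5^{−1} = 9 (mod 11).
  v = [3, 1, 10, 10, 9].
Step 2: syndromes of r = [0, 1, 6, 6, 9] (all sums mod 11).
  S_0 = Σ v_i r_i = 3·0 + 1·1 + 10·6 + 10·6 + 9·9 = 202 ≡ 4.
  S_1 = Σ v_i α_i r_i = 3·9·0 + 1·1·1 + 10·5·6 + 10·6·6 + 9·3·9 = 904 ≡ 2.
  α_i^2 mod 11 = [4, 1, 3, 3, 9].
  S_2 = Σ v_i α_i^2 r_i = 3·4·0 + 1·1·1 + 10·3·6 + 10·3·6 + 9·9·9 = 1090 ≡ 1.
  S = (4, 2, 1) ≠ 0, so r is not a codeword (an error is present).
Step 3: locate the error. For a single error e at position i, S_ℓ = v_i·e·α_i^ℓ, so α_err = S_1/S_0.
  S_0^{−1} = 4^{−1} = 3 (mod 11), so α_err = 2·3 = 6 ≡ 6 = α_4. Error position i = 4.
  Consistency check: S_2/S_1 = 1·6 = 6 ≡ 6 = α_err ✓ (single-error assumption holds).
Step 4: error magnitude e = S_0/v_4 = S_0·∏_{j≠4}(α_4 − α_j) = 4·10 = 40 ≡ 7 (mod 11).
Step 5: correct position 4: c_4 = r_4 − e = 6 − 7 ≡ 10 (mod 11). Hence c = [0, 1, 6, 10, 9].
  Check: interpolating c through the α_i gives m(x) = 8 + 4·x (degree < 2) with m(α_i) = c_i for every i, so c is indeed a codeword.


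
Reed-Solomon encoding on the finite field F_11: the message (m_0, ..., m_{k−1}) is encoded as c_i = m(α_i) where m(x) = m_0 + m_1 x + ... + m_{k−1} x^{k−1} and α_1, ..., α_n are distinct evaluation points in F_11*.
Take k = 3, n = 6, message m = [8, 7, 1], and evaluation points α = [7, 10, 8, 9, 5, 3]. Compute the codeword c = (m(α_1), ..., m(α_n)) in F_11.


c = [7, 2, 7, 9, 2, 5]

Message polynomial: m(x) = 8 + 7·x + 1·x^2 (mod 11).
For each evaluation point α_i, compute m(α_i) mod 11:
  α_1 = 7: Horner steps 1 → 3 → 7, so m(7) = 7.
  α_2 = 10: Horner steps 1 → 6 → 2, so m(10) = 2.
  α_3 = 8: Horner steps 1 → 4 → 7, so m(8) = 7.
  α_4 = 9: Horner steps 1 → 5 → 9, so m(9) = 9.
  α_5 = 5: Horner steps 1 → 1 → 2, so m(5) = 2.
  α_6 = 3: Horner steps 1 → 10 → 5, so m(3) = 5.
Codeword c = [7, 2, 7, 9, 2, 5] ∈ F_11^6.


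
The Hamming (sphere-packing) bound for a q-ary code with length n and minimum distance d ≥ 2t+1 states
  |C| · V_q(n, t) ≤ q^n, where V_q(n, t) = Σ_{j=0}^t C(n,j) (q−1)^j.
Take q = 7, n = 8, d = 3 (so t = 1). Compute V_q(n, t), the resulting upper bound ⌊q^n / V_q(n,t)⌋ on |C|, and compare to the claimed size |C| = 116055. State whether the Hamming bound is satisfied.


V_q(n, t) = 49, q^n = 5764801, Hamming bound = 117649, |C| = 116055 ≤ bound (satisfied).

Step 1: Compute V_q(n, t) = Σ_{j=0}^1 C(n, j) (q−1)^j.
  j = 0: C(8,0)·(6)^0 = 1·1 = 1.
  j = 1: C(8,1)·(6)^1 = 8·6 = 48.
  V_q(n, t) = 1 + 48 = 49.
Step 2: q^n = 7^8 = 5764801.
Step 3: Hamming bound ⌊q^n / V_q(n,t)⌋ = ⌊5764801/49⌋ = 117649.
Step 4: Compare |C| = 116055 to 117649: satisfied.
The claimed |C| lies below the Hamming bound.


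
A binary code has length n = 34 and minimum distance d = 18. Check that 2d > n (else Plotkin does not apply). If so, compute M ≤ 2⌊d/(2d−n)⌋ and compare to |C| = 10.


Plotkin bound M ≤ 18; given |C| = 10 ≤ bound (satisfied).

Check applicability: 2d = 36, n = 34.
2d − n = 2 > 0, so Plotkin applies.
Compute d/(2d−n) = 18/2 ≈ 9.0000.
⌊d/(2d−n)⌋ = 9.
Plotkin bound: M ≤ 2·9 = 18.
Given |C| = 10, check: satisfied.
This |C| is below the Plotkin bound.


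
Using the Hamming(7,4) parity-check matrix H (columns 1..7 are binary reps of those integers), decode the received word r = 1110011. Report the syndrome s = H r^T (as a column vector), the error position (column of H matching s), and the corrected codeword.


s = (0, 0, 1)^T, error position = 1, corrected codeword c = 0110011

Compute s = H r^T mod 2 one row at a time:
  s_1 = 0 + 0 + 1 + 1 = 2 ≡ 0 (mod 2).
  s_2 = 1 + 1 + 1 + 1 = 4 ≡ 0 (mod 2).
  s_3 = 1 + 1 + 0 + 1 = 3 ≡ 1 (mod 2).
s = (0, 0, 1)^T — this equals column 1 of H (binary 001), so error is at position 1.
Correct: flip bit 1 of r = 1110011 to get c = 0110011.


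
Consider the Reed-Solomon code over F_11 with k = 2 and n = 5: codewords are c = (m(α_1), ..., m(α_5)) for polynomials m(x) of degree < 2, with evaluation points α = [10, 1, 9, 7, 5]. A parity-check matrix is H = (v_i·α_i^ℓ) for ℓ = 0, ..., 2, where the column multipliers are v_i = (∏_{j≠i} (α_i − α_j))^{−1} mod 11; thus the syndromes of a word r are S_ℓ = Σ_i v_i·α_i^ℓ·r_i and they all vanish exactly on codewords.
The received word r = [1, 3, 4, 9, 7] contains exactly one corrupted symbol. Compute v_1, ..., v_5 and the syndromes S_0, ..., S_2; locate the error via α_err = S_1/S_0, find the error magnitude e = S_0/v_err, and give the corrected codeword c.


S = (2, 7, 8), error at position 3, error magnitude e = 4, c = [1, 3, 0, 9, 7].

Step 1: column multipliers v_i = (∏_{j≠i}(α_i − α_j))^{−1} mod 11.
  i = 1 (α = 10): (10−1)(10−9)(10−7)(10−5) = 9·1·3·5 = 135 ≡ 3, so v_1 = 3^{−1} = 4 (mod 11).
  i = 2 (α = 1): (1−10)(1−9)(1−7)(1−5) = (−9)·(−8)·(−6)·(−4) = 1728 ≡ 1, so v_2 = 1^{−1} = 1 (mod 11).
  i = 3 (α = 9): (9−10)(9−1)(9−7)(9−5) = (−1)·8·2·4 = −64 ≡ 2, so v_3 = 2^{−1} = 6 (mod 11).
  i = 4 (α = 7): (7−10)(7−1)(7−9)(7−5) = (−3)·6·(−2)·2 = 72 ≡ 6, so v_4 = 6^{−1} = 2 (mod 11).
  i = 5 (α = 5): (5−10)(5−1)(5−9)(5−7) = (−5)·4·(−4)·(−2) = −160 ≡ 5, so v_5 = 5^{−1} = 9 (mod 11).
  v = [4, 1, 6, 2, 9].
Step 2: syndromes of r = [1, 3, 4, 9, 7] (all sums mod 11).
  S_0 = Σ v_i r_i = 4·1 + 1·3 + 6·4 + 2·9 + 9·7 = 112 ≡ 2.
  S_1 = Σ v_i α_i r_i = 4·10·1 + 1·1·3 + 6·9·4 + 2·7·9 + 9·5·7 = 700 ≡ 7.
  α_i^2 mod 11 = [1, 1, 4, 5, 3].
  S_2 = Σ v_i α_i^2 r_i = 4·1·1 + 1·1·3 + 6·4·4 + 2·5·9 + 9·3·7 = 382 ≡ 8.
  S = (2, 7, 8) ≠ 0, so r is not a codeword (an error is present).
Step 3: locate the error. For a single error e at position i, S_ℓ = v_i·e·α_i^ℓ, so α_err = S_1/S_0.
  S_0^{−1} = 2^{−1} = 6 (mod 11), so α_err = 7·6 = 42 ≡ 9 = α_3. Error position i = 3.
  Consistency check: S_2/S_1 = 8·8 = 64 ≡ 9 = α_err ✓ (single-error assumption holds).
Step 4: error magnitude e = S_0/v_3 = S_0·∏_{j≠3}(α_3 − α_j) = 2·2 = 4 ≡ 4 (mod 11).
Step 5: correct position 3: c_3 = r_3 − e = 4 − 4 ≡ 0 (mod 11). Hence c = [1, 3, 0, 9, 7].
  Check: interpolating c through the α_i gives m(x) = 2 + 1·x (degree < 2) with m(α_i) = c_i for every i, so c is indeed a codeword.


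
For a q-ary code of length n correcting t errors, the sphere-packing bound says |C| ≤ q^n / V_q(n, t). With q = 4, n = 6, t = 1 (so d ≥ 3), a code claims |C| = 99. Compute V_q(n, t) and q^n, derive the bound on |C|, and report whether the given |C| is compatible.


V_q(n, t) = 19, q^n = 4096, Hamming bound = 215, |C| = 99 ≤ bound (satisfied).

Step 1: Compute V_q(n, t) = Σ_{j=0}^1 C(n, j) (q−1)^j.
  j = 0: C(6,0)·(3)^0 = 1·1 = 1.
  j = 1: C(6,1)·(3)^1 = 6·3 = 18.
  V_q(n, t) = 1 + 18 = 19.
Step 2: q^n = 4^6 = 4096.
Step 3: Hamming bound ⌊q^n / V_q(n,t)⌋ = ⌊4096/19⌋ = 215.
Step 4: Compare |C| = 99 to 215: satisfied.
The claimed |C| lies below the Hamming bound.


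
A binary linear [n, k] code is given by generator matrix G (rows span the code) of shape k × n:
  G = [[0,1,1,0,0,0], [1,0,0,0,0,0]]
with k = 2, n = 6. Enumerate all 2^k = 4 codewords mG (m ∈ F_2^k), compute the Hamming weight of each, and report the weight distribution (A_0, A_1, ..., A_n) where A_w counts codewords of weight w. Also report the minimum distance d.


Weight distribution: A_0 = 1, A_1 = 1, A_2 = 1, A_3 = 1. Minimum distance d = 1.

Enumerate all 2^2 = 4 messages m ∈ F_2^2.
For each, compute codeword c = mG in F_2^6, then tally its weight.
  m = 00 → c = 000000, weight = 0.
  m = 10 → c = 011000, weight = 2.
  m = 01 → c = 100000, weight = 1.
  m = 11 → c = 111000, weight = 3.
Tally weights:
  weight 0: 1 codewords.
  weight 1: 1 codewords.
  weight 2: 1 codewords.
  weight 3: 1 codewords.
Minimum distance d = smallest w > 0 with A_w > 0 = 1.
Sanity: Σ A_w = 4 = 2^2 = 4 ✓.


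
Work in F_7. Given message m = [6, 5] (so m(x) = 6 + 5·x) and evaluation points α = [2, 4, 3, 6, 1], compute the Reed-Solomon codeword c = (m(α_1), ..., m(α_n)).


c = [2, 5, 0, 1, 4]

Message polynomial: m(x) = 6 + 5·x (mod 7).
For each evaluation point α_i, compute m(α_i) mod 7:
  α_1 = 2: Horner steps 5 → 2, so m(2) = 2.
  α_2 = 4: Horner steps 5 → 5, so m(4) = 5.
  α_3 = 3: Horner steps 5 → 0, so m(3) = 0.
  α_4 = 6: Horner steps 5 → 1, so m(6) = 1.
  α_5 = 1: Horner steps 5 → 4, so m(1) = 4.
Codeword c = [2, 5, 0, 1, 4] ∈ F_7^5.


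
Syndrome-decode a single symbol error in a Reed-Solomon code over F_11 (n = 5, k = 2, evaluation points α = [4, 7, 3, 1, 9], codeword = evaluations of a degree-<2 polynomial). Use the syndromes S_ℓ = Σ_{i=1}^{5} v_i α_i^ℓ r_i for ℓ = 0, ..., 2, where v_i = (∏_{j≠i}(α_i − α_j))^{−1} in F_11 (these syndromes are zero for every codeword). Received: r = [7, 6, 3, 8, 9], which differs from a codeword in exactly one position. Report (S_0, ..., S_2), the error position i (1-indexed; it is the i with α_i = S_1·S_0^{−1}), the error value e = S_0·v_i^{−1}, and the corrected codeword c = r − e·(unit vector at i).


S = (2, 6, 7), error at position 3, error magnitude e = 3, c = [7, 6, 0, 8, 9].

Step 1: column multipliers v_i = (∏_{j≠i}(α_i − α_j))^{−1} mod 11.
  i = 1 (α = 4): (4−7)(4−3)(4−1)(4−9) = (−3)·1·3·(−5) = 45 ≡ 1, so v_1 = 1^{−1} = 1 (mod 11).
  i = 2 (α = 7): (7−4)(7−3)(7−1)(7−9) = 3·4·6·(−2) = −144 ≡ 10, so v_2 = 10^{−1} = 10 (mod 11).
  i = 3 (α = 3): (3−4)(3−7)(3−1)(3−9) = (−1)·(−4)·2·(−6) = −48 ≡ 7, so v_3 = 7^{−1} = 8 (mod 11).
  i = 4 (α = 1): (1−4)(1−7)(1−3)(1−9) = (−3)·(−6)·(−2)·(−8) = 288 ≡ 2, so v_4 = 2^{−1} = 6 (mod 11).
  i = 5 (α = 9): (9−4)(9−7)(9−3)(9−1) = 5·2·6·8 = 480 ≡ 7, so v_5 = 7^{−1} = 8 (mod 11).
  v = [1, 10, 8, 6, 8].
Step 2: syndromes of r = [7, 6, 3, 8, 9] (all sums mod 11).
  S_0 = Σ v_i r_i = 1·7 + 10·6 + 8·3 + 6·8 + 8·9 = 211 ≡ 2.
  S_1 = Σ v_i α_i r_i = 1·4·7 + 10·7·6 + 8·3·3 + 6·1·8 + 8·9·9 = 1216 ≡ 6.
  α_i^2 mod 11 = [5, 5, 9, 1, 4].
  S_2 = Σ v_i α_i^2 r_i = 1·5·7 + 10·5·6 + 8·9·3 + 6·1·8 + 8·4·9 = 887 ≡ 7.
  S = (2, 6, 7) ≠ 0, so r is not a codeword (an error is present).
Step 3: locate the error. For a single error e at position i, S_ℓ = v_i·e·α_i^ℓ, so α_err = S_1/S_0.
  S_0^{−1} = 2^{−1} = 6 (mod 11), so α_err = 6·6 = 36 ≡ 3 = α_3. Error position i = 3.
  Consistency check: S_2/S_1 = 7·2 = 14 ≡ 3 = α_err ✓ (single-error assumption holds).
Step 4: error magnitude e = S_0/v_3 = S_0·∏_{j≠3}(α_3 − α_j) = 2·7 = 14 ≡ 3 (mod 11).
Step 5: correct position 3: c_3 = r_3 − e = 3 − 3 ≡ 0 (mod 11). Hence c = [7, 6, 0, 8, 9].
  Check: interpolating c through the α_i gives m(x) = 1 + 7·x (degree < 2) with m(α_i) = c_i for every i, so c is indeed a codeword.
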